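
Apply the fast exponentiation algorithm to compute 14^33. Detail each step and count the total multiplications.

Computing 14^33 by squaring (build up from 14^1; each line after the first costs one multiplication):

14^1 = 14
14^2 = (14^1)^2 = 14^2 = 196
14^4 = (14^2)^2 = 196^2 = 38416
14^8 = (14^4)^2 = 38416^2 = 1475789056
14^16 = (14^8)^2 = 1475789056^2 = 2177953337809371136
14^32 = (14^16)^2 = 2177953337809371136^2 = 4743480741674980702700443299789930496
14^33 = 14 * 14^32 = 14 * 4743480741674980702700443299789930496 = 66408730383449729837806206197059026944

Result: 66408730383449729837806206197059026944
Multiplications needed: 6 (6 lines after 14^1)

14^33 = 66408730383449729837806206197059026944. Using exponentiation by squaring, this requires 6 multiplications. The key idea: if the exponent is even, square the half-power; if odd, multiply by the base once.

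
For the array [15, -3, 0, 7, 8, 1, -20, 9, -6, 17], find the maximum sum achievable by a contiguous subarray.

Using Kadane's algorithm on [15, -3, 0, 7, 8, 1, -20, 9, -6, 17]:

Scanning through the array:
Position 1 (value -3): max_ending_here = 12, max_so_far = 15
Position 2 (value 0): max_ending_here = 12, max_so_far = 15
Position 3 (value 7): max_ending_here = 19, max_so_far = 19
Position 4 (value 8): max_ending_here = 27, max_so_far = 27
Position 5 (value 1): max_ending_here = 28, max_so_far = 28
Position 6 (value -20): max_ending_here = 8, max_so_far = 28
Position 7 (value 9): max_ending_here = 17, max_so_far = 28
Position 8 (value -6): max_ending_here = 11, max_so_far = 28
Position 9 (value 17): max_ending_here = 28, max_so_far = 28

Maximum subarray: [15, -3, 0, 7, 8, 1]
Maximum sum: 28

The maximum subarray is [15, -3, 0, 7, 8, 1] with sum 28. This subarray runs from index 0 to index 5.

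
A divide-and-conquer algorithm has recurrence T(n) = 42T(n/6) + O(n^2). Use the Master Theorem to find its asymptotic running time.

Master Theorem for T(n) = 42T(n/6) + O(n^2):

a = 42, b = 6, c = 2
log_b(a) = log_6(42) = 2.0860

Case 1: c = 2 < log_6(42) = 2.0860
T(n) = O(n^(log_6 42))

For T(n) = 42T(n/6) + O(n^2): log_6(42) = 2.0860. This is Case 1 of the Master Theorem (c < log_b(a), work dominated by leaves), giving O(n^(log_6 42)).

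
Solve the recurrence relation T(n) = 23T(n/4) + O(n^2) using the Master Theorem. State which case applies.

Master Theorem for T(n) = 23T(n/4) + O(n^2):

a = 23, b = 4, c = 2
log_b(a) = log_4(23) = 2.2618

Case 1: c = 2 < log_4(23) = 2.2618
T(n) = O(n^(log_4 23))

For T(n) = 23T(n/4) + O(n^2): log_4(23) = 2.2618. This is Case 1 of the Master Theorem (c < log_b(a), work dominated by leaves), giving O(n^(log_4 23)).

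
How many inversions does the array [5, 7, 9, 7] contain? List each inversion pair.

Finding inversions in [5, 7, 9, 7]:

(2, 3): arr[2]=9 > arr[3]=7

Total inversions: 1

The array has 1 inversion(s): (2,3). Each pair (i,j) satisfies i < j and arr[i] > arr[j].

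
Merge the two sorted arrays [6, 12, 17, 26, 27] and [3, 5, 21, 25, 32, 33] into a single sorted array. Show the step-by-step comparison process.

Merging process:

Compare 6 vs 3: take 3 from right. Merged: [3]
Compare 6 vs 5: take 5 from right. Merged: [3, 5]
Compare 6 vs 21: take 6 from left. Merged: [3, 5, 6]
Compare 12 vs 21: take 12 from left. Merged: [3, 5, 6, 12]
Compare 17 vs 21: take 17 from left. Merged: [3, 5, 6, 12, 17]
Compare 26 vs 21: take 21 from right. Merged: [3, 5, 6, 12, 17, 21]
Compare 26 vs 25: take 25 from right. Merged: [3, 5, 6, 12, 17, 21, 25]
Compare 26 vs 32: take 26 from left. Merged: [3, 5, 6, 12, 17, 21, 25, 26]
Compare 27 vs 32: take 27 from left. Merged: [3, 5, 6, 12, 17, 21, 25, 26, 27]
Append remaining from right: [32, 33]. Merged: [3, 5, 6, 12, 17, 21, 25, 26, 27, 32, 33]

Final merged array: [3, 5, 6, 12, 17, 21, 25, 26, 27, 32, 33]
Total comparisons: 9

The merged array is [3, 5, 6, 12, 17, 21, 25, 26, 27, 32, 33], requiring 9 comparisons. The merge step runs in O(n) time where n is the total number of elements.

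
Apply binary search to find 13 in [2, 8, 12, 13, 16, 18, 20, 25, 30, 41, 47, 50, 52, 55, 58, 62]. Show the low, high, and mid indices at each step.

Binary search for 13 in [2, 8, 12, 13, 16, 18, 20, 25, 30, 41, 47, 50, 52, 55, 58, 62]:

lo=0, hi=15, mid=7, arr[mid]=25 -> 25 > 13, search left half
lo=0, hi=6, mid=3, arr[mid]=13 -> Found target at index 3!

Binary search finds 13 at index 3 after 2 comparisons. The search repeatedly halves the search space by comparing with the middle element.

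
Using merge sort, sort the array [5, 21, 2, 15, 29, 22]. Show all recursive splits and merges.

Merge sort trace:

Split: [5, 21, 2, 15, 29, 22] -> [5, 21, 2] and [15, 29, 22]
  Split: [5, 21, 2] -> [5] and [21, 2]
    Split: [21, 2] -> [21] and [2]
    Merge: [21] + [2] -> [2, 21]
  Merge: [5] + [2, 21] -> [2, 5, 21]
  Split: [15, 29, 22] -> [15] and [29, 22]
    Split: [29, 22] -> [29] and [22]
    Merge: [29] + [22] -> [22, 29]
  Merge: [15] + [22, 29] -> [15, 22, 29]
Merge: [2, 5, 21] + [15, 22, 29] -> [2, 5, 15, 21, 22, 29]

Final sorted array: [2, 5, 15, 21, 22, 29]

The merge sort proceeds by recursively splitting the array and merging sorted halves.
After all merges, the sorted array is [2, 5, 15, 21, 22, 29].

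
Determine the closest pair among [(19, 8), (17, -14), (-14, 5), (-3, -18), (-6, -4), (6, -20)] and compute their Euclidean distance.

Computing all pairwise distances among 6 points:

d((19, 8), (17, -14)) = 22.0907
d((19, 8), (-14, 5)) = 33.1361
d((19, 8), (-3, -18)) = 34.0588
d((19, 8), (-6, -4)) = 27.7308
d((19, 8), (6, -20)) = 30.8707
d((17, -14), (-14, 5)) = 36.3593
d((17, -14), (-3, -18)) = 20.3961
d((17, -14), (-6, -4)) = 25.0799
d((17, -14), (6, -20)) = 12.53
d((-14, 5), (-3, -18)) = 25.4951
d((-14, 5), (-6, -4)) = 12.0416
d((-14, 5), (6, -20)) = 32.0156
d((-3, -18), (-6, -4)) = 14.3178
d((-3, -18), (6, -20)) = 9.2195 <-- minimum
d((-6, -4), (6, -20)) = 20.0

Closest pair: (-3, -18) and (6, -20) with distance 9.2195

The closest pair is (-3, -18) and (6, -20) with Euclidean distance 9.2195. For 6 points, brute-force pairwise comparison is shown above. For large n, the divide-and-conquer algorithm (sort by x, recurse on halves, check the dividing strip) achieves O(n log n).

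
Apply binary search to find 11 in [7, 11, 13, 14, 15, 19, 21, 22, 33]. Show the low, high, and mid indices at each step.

Binary search for 11 in [7, 11, 13, 14, 15, 19, 21, 22, 33]:

lo=0, hi=8, mid=4, arr[mid]=15 -> 15 > 11, search left half
lo=0, hi=3, mid=1, arr[mid]=11 -> Found target at index 1!

Binary search finds 11 at index 1 after 2 comparisons. The search repeatedly halves the search space by comparing with the middle element.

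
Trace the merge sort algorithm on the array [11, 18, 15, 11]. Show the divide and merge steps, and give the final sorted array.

Merge sort trace:

Split: [11, 18, 15, 11] -> [11, 18] and [15, 11]
  Split: [11, 18] -> [11] and [18]
  Merge: [11] + [18] -> [11, 18]
  Split: [15, 11] -> [15] and [11]
  Merge: [15] + [11] -> [11, 15]
Merge: [11, 18] + [11, 15] -> [11, 11, 15, 18]

Final sorted array: [11, 11, 15, 18]

The merge sort proceeds by recursively splitting the array and merging sorted halves.
After all merges, the sorted array is [11, 11, 15, 18].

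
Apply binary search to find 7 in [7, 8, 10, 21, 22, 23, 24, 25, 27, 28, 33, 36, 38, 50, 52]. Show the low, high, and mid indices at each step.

Binary search for 7 in [7, 8, 10, 21, 22, 23, 24, 25, 27, 28, 33, 36, 38, 50, 52]:

lo=0, hi=14, mid=7, arr[mid]=25 -> 25 > 7, search left half
lo=0, hi=6, mid=3, arr[mid]=21 -> 21 > 7, search left half
lo=0, hi=2, mid=1, arr[mid]=8 -> 8 > 7, search left half
lo=0, hi=0, mid=0, arr[mid]=7 -> Found target at index 0!

Binary search finds 7 at index 0 after 4 comparisons. The search repeatedly halves the search space by comparing with the middle element.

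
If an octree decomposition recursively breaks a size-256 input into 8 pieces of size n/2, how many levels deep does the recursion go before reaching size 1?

For divide and conquer with division factor 2:

Problem sizes at each level:
Level 0: 256
Level 1: 128
Level 2: 64
Level 3: 32
Level 4: 16
Level 5: 8
Level 6: 4
Level 7: 2
Level 8: 1

The root is level 0 and the size-1 base case is level 8 (the tree spans levels 0 through 8, i.e. 9 levels counting the root), so the depth is the number of divisions: log_2(256) = 8

The recursion tree depth is log_2(256) = 8. At each level, the problem size is divided by 2, so it takes 8 divisions to reduce to a base case of size 1. The algorithm makes 8 recursive calls at each level.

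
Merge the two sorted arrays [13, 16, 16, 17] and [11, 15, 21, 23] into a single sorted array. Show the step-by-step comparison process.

Merging process:

Compare 13 vs 11: take 11 from right. Merged: [11]
Compare 13 vs 15: take 13 from left. Merged: [11, 13]
Compare 16 vs 15: take 15 from right. Merged: [11, 13, 15]
Compare 16 vs 21: take 16 from left. Merged: [11, 13, 15, 16]
Compare 16 vs 21: take 16 from left. Merged: [11, 13, 15, 16, 16]
Compare 17 vs 21: take 17 from left. Merged: [11, 13, 15, 16, 16, 17]
Append remaining from right: [21, 23]. Merged: [11, 13, 15, 16, 16, 17, 21, 23]

Final merged array: [11, 13, 15, 16, 16, 17, 21, 23]
Total comparisons: 6

The merged array is [11, 13, 15, 16, 16, 17, 21, 23], requiring 6 comparisons. The merge step runs in O(n) time where n is the total number of elements.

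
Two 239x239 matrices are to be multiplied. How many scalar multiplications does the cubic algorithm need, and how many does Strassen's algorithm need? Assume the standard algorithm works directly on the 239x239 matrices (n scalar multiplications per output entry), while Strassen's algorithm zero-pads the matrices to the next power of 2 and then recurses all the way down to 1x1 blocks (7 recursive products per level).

Matrix multiplication for 239x239 matrices:

Strassen's algorithm requires power-of-2 dimensions. Pad 239x239 to 256x256 (next power of 2).

Standard algorithm: 239^3 = 13651919 multiplications
Strassen's algorithm: 7^(log2(256)) = 7^8 = 5764801 multiplications
Savings: 13651919 - 5764801 = 7887118 multiplications

Standard: 13651919 multiplications (239^3). Strassen: 5764801 multiplications (7^8, after padding to 256x256). Strassen reduces 8 recursive multiplications to 7 at each level.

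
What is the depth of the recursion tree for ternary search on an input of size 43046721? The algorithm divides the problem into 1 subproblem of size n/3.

For divide and conquer with division factor 3:

Problem sizes at each level:
Level 0: 43046721
Level 1: 14348907
Level 2: 4782969
Level 3: 1594323
Level 4: 531441
Level 5: 177147
Level 6: 59049
Level 7: 19683
Level 8: 6561
Level 9: 2187
Level 10: 729
Level 11: 243
Level 12: 81
Level 13: 27
Level 14: 9
Level 15: 3
Level 16: 1

The root is level 0 and the size-1 base case is level 16 (the tree spans levels 0 through 16, i.e. 17 levels counting the root), so the depth is the number of divisions: log_3(43046721) = 16

The recursion tree depth is log_3(43046721) = 16. At each level, the problem size is divided by 3, so it takes 16 divisions to reduce to a base case of size 1. The algorithm makes 1 recursive call at each level.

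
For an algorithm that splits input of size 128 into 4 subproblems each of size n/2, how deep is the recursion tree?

For divide and conquer with division factor 2:

Problem sizes at each level:
Level 0: 128
Level 1: 64
Level 2: 32
Level 3: 16
Level 4: 8
Level 5: 4
Level 6: 2
Level 7: 1

The root is level 0 and the size-1 base case is level 7 (the tree spans levels 0 through 7, i.e. 8 levels counting the root), so the depth is the number of divisions: log_2(128) = 7

The recursion tree depth is log_2(128) = 7. At each level, the problem size is divided by 2, so it takes 7 divisions to reduce to a base case of size 1. The algorithm makes 4 recursive calls at each level.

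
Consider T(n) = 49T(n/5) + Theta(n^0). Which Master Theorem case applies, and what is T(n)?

Master Theorem for T(n) = 49T(n/5) + O(n^0):

a = 49, b = 5, c = 0
log_b(a) = log_5(49) = 2.4181

Case 1: c = 0 < log_5(49) = 2.4181
T(n) = O(n^(log_5 49))

For T(n) = 49T(n/5) + O(n^0): log_5(49) = 2.4181. This is Case 1 of the Master Theorem (c < log_b(a), work dominated by leaves), giving O(n^(log_5 49)).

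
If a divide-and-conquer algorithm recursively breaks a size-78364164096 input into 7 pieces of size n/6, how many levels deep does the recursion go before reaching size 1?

For divide and conquer with division factor 6:

Problem sizes at each level:
Level 0: 78364164096
Level 1: 13060694016
Level 2: 2176782336
Level 3: 362797056
Level 4: 60466176
Level 5: 10077696
Level 6: 1679616
Level 7: 279936
Level 8: 46656
Level 9: 7776
Level 10: 1296
Level 11: 216
Level 12: 36
Level 13: 6
Level 14: 1

The root is level 0 and the size-1 base case is level 14 (the tree spans levels 0 through 14, i.e. 15 levels counting the root), so the depth is the number of divisions: log_6(78364164096) = 14

The recursion tree depth is log_6(78364164096) = 14. At each level, the problem size is divided by 6, so it takes 14 divisions to reduce to a base case of size 1. The algorithm makes 7 recursive calls at each level.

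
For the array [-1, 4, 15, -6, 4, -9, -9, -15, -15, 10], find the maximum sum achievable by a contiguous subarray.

Using Kadane's algorithm on [-1, 4, 15, -6, 4, -9, -9, -15, -15, 10]:

Scanning through the array:
Position 1 (value 4): max_ending_here = 4, max_so_far = 4
Position 2 (value 15): max_ending_here = 19, max_so_far = 19
Position 3 (value -6): max_ending_here = 13, max_so_far = 19
Position 4 (value 4): max_ending_here = 17, max_so_far = 19
Position 5 (value -9): max_ending_here = 8, max_so_far = 19
Position 6 (value -9): max_ending_here = -1, max_so_far = 19
Position 7 (value -15): max_ending_here = -15, max_so_far = 19
Position 8 (value -15): max_ending_here = -15, max_so_far = 19
Position 9 (value 10): max_ending_here = 10, max_so_far = 19

Maximum subarray: [4, 15]
Maximum sum: 19

The maximum subarray is [4, 15] with sum 19. This subarray runs from index 1 to index 2.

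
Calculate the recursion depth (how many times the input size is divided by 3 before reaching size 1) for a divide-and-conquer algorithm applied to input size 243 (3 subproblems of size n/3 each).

For divide and conquer with division factor 3:

Problem sizes at each level:
Level 0: 243
Level 1: 81
Level 2: 27
Level 3: 9
Level 4: 3
Level 5: 1

The root is level 0 and the size-1 base case is level 5 (the tree spans levels 0 through 5, i.e. 6 levels counting the root), so the depth is the number of divisions: log_3(243) = 5

The recursion tree depth is log_3(243) = 5. At each level, the problem size is divided by 3, so it takes 5 divisions to reduce to a base case of size 1. The algorithm makes 3 recursive calls at each level.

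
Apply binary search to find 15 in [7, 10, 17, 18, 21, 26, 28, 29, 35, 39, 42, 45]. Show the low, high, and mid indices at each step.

Binary search for 15 in [7, 10, 17, 18, 21, 26, 28, 29, 35, 39, 42, 45]:

lo=0, hi=11, mid=5, arr[mid]=26 -> 26 > 15, search left half
lo=0, hi=4, mid=2, arr[mid]=17 -> 17 > 15, search left half
lo=0, hi=1, mid=0, arr[mid]=7 -> 7 < 15, search right half
lo=1, hi=1, mid=1, arr[mid]=10 -> 10 < 15, search right half
lo=2 > hi=1, target 15 not found

Binary search determines that 15 is not in the array after 4 comparisons. The search space was exhausted without finding the target.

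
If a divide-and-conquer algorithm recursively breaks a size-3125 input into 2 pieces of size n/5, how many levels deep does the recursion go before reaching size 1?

For divide and conquer with division factor 5:

Problem sizes at each level:
Level 0: 3125
Level 1: 625
Level 2: 125
Level 3: 25
Level 4: 5
Level 5: 1

The root is level 0 and the size-1 base case is level 5 (the tree spans levels 0 through 5, i.e. 6 levels counting the root), so the depth is the number of divisions: log_5(3125) = 5

The recursion tree depth is log_5(3125) = 5. At each level, the problem size is divided by 5, so it takes 5 divisions to reduce to a base case of size 1. The algorithm makes 2 recursive calls at each level.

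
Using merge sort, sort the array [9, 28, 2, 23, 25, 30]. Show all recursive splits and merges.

Merge sort trace:

Split: [9, 28, 2, 23, 25, 30] -> [9, 28, 2] and [23, 25, 30]
  Split: [9, 28, 2] -> [9] and [28, 2]
    Split: [28, 2] -> [28] and [2]
    Merge: [28] + [2] -> [2, 28]
  Merge: [9] + [2, 28] -> [2, 9, 28]
  Split: [23, 25, 30] -> [23] and [25, 30]
    Split: [25, 30] -> [25] and [30]
    Merge: [25] + [30] -> [25, 30]
  Merge: [23] + [25, 30] -> [23, 25, 30]
Merge: [2, 9, 28] + [23, 25, 30] -> [2, 9, 23, 25, 28, 30]

Final sorted array: [2, 9, 23, 25, 28, 30]

The merge sort proceeds by recursively splitting the array and merging sorted halves.
After all merges, the sorted array is [2, 9, 23, 25, 28, 30].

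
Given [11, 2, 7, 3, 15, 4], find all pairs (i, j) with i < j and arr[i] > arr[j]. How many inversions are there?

Finding inversions in [11, 2, 7, 3, 15, 4]:

(0, 1): arr[0]=11 > arr[1]=2
(0, 2): arr[0]=11 > arr[2]=7
(0, 3): arr[0]=11 > arr[3]=3
(0, 5): arr[0]=11 > arr[5]=4
(2, 3): arr[2]=7 > arr[3]=3
(2, 5): arr[2]=7 > arr[5]=4
(4, 5): arr[4]=15 > arr[5]=4

Total inversions: 7

The array has 7 inversion(s): (0,1), (0,2), (0,3), (0,5), (2,3), (2,5), (4,5). Each pair (i,j) satisfies i < j and arr[i] > arr[j].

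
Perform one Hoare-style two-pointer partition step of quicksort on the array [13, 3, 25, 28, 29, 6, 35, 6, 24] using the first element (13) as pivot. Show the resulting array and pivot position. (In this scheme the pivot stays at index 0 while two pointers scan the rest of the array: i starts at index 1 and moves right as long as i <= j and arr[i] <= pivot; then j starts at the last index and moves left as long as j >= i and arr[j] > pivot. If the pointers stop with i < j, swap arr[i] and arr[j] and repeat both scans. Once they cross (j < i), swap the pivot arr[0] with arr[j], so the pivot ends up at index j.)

Hoare-style two-pointer partition with pivot = 13:

Initial array: [13, 3, 25, 28, 29, 6, 35, 6, 24]

Pointers start at i = 1, j = 8.
i stops at index 2 (arr[2]=25 > 13), j stops at index 7 (arr[7]=6 <= 13): swap arr[2] and arr[7], array becomes [13, 3, 6, 28, 29, 6, 35, 25, 24]
i stops at index 3 (arr[3]=28 > 13), j stops at index 5 (arr[5]=6 <= 13): swap arr[3] and arr[5], array becomes [13, 3, 6, 6, 29, 28, 35, 25, 24]
i ends at 4, j ends at 3: the pointers have crossed (j < i), so scanning stops.

Swap pivot arr[0] with arr[3] to place pivot at position 3: [6, 3, 6, 13, 29, 28, 35, 25, 24]
Pivot position: 3

After partitioning with pivot 13, the array becomes [6, 3, 6, 13, 29, 28, 35, 25, 24]. The pivot is placed at index 3. All elements to the left of the pivot are <= 13, and all elements to the right are > 13.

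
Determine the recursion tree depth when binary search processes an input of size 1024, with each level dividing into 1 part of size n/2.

For divide and conquer with division factor 2:

Problem sizes at each level:
Level 0: 1024
Level 1: 512
Level 2: 256
Level 3: 128
Level 4: 64
Level 5: 32
Level 6: 16
Level 7: 8
Level 8: 4
Level 9: 2
Level 10: 1

The root is level 0 and the size-1 base case is level 10 (the tree spans levels 0 through 10, i.e. 11 levels counting the root), so the depth is the number of divisions: log_2(1024) = 10

The recursion tree depth is log_2(1024) = 10. At each level, the problem size is divided by 2, so it takes 10 divisions to reduce to a base case of size 1. The algorithm makes 1 recursive call at each level.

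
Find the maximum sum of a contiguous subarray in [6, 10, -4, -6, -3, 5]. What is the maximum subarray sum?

Using Kadane's algorithm on [6, 10, -4, -6, -3, 5]:

Scanning through the array:
Position 1 (value 10): max_ending_here = 16, max_so_far = 16
Position 2 (value -4): max_ending_here = 12, max_so_far = 16
Position 3 (value -6): max_ending_here = 6, max_so_far = 16
Position 4 (value -3): max_ending_here = 3, max_so_far = 16
Position 5 (value 5): max_ending_here = 8, max_so_far = 16

Maximum subarray: [6, 10]
Maximum sum: 16

The maximum subarray is [6, 10] with sum 16. This subarray runs from index 0 to index 1.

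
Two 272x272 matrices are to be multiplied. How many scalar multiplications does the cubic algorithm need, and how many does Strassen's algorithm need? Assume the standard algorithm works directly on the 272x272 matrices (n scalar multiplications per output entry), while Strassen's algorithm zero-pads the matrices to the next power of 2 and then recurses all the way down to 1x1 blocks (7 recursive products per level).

Matrix multiplication for 272x272 matrices:

Strassen's algorithm requires power-of-2 dimensions. Pad 272x272 to 512x512 (next power of 2).

Standard algorithm: 272^3 = 20123648 multiplications
Strassen's algorithm: 7^(log2(512)) = 7^9 = 40353607 multiplications
Difference: 20123648 - 40353607 = -20229959 (Strassen uses MORE here due to padding overhead — for small or just-over-power-of-2 n, padding can outweigh the per-level savings)

Standard: 20123648 multiplications (272^3). Strassen: 40353607 multiplications (7^9, after padding to 512x512). Strassen reduces 8 recursive multiplications to 7 at each level.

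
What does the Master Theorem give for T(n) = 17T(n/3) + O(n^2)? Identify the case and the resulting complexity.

Master Theorem for T(n) = 17T(n/3) + O(n^2):

a = 17, b = 3, c = 2
log_b(a) = log_3(17) = 2.5789

Case 1: c = 2 < log_3(17) = 2.5789
T(n) = O(n^(log_3 17))

For T(n) = 17T(n/3) + O(n^2): log_3(17) = 2.5789. This is Case 1 of the Master Theorem (c < log_b(a), work dominated by leaves), giving O(n^(log_3 17)).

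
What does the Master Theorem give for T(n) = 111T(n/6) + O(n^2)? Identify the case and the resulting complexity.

Master Theorem for T(n) = 111T(n/6) + O(n^2):

a = 111, b = 6, c = 2
log_b(a) = log_6(111) = 2.6284

Case 1: c = 2 < log_6(111) = 2.6284
T(n) = O(n^(log_6 111))

For T(n) = 111T(n/6) + O(n^2): log_6(111) = 2.6284. This is Case 1 of the Master Theorem (c < log_b(a), work dominated by leaves), giving O(n^(log_6 111)).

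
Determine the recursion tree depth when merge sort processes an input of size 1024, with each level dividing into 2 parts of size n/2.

For divide and conquer with division factor 2:

Problem sizes at each level:
Level 0: 1024
Level 1: 512
Level 2: 256
Level 3: 128
Level 4: 64
Level 5: 32
Level 6: 16
Level 7: 8
Level 8: 4
Level 9: 2
Level 10: 1

The root is level 0 and the size-1 base case is level 10 (the tree spans levels 0 through 10, i.e. 11 levels counting the root), so the depth is the number of divisions: log_2(1024) = 10

The recursion tree depth is log_2(1024) = 10. At each level, the problem size is divided by 2, so it takes 10 divisions to reduce to a base case of size 1. The algorithm makes 2 recursive calls at each level.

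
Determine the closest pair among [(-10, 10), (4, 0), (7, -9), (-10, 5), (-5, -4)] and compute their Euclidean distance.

Computing all pairwise distances among 5 points:

d((-10, 10), (4, 0)) = 17.2047
d((-10, 10), (7, -9)) = 25.4951
d((-10, 10), (-10, 5)) = 5.0 <-- minimum
d((-10, 10), (-5, -4)) = 14.8661
d((4, 0), (7, -9)) = 9.4868
d((4, 0), (-10, 5)) = 14.8661
d((4, 0), (-5, -4)) = 9.8489
d((7, -9), (-10, 5)) = 22.0227
d((7, -9), (-5, -4)) = 13.0
d((-10, 5), (-5, -4)) = 10.2956

Closest pair: (-10, 10) and (-10, 5) with distance 5.0

The closest pair is (-10, 10) and (-10, 5) with Euclidean distance 5.0. For 5 points, brute-force pairwise comparison is shown above. For large n, the divide-and-conquer algorithm (sort by x, recurse on halves, check the dividing strip) achieves O(n log n).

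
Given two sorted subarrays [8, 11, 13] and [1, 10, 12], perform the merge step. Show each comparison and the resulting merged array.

Merging process:

Compare 8 vs 1: take 1 from right. Merged: [1]
Compare 8 vs 10: take 8 from left. Merged: [1, 8]
Compare 11 vs 10: take 10 from right. Merged: [1, 8, 10]
Compare 11 vs 12: take 11 from left. Merged: [1, 8, 10, 11]
Compare 13 vs 12: take 12 from right. Merged: [1, 8, 10, 11, 12]
Append remaining from left: [13]. Merged: [1, 8, 10, 11, 12, 13]

Final merged array: [1, 8, 10, 11, 12, 13]
Total comparisons: 5

The merged array is [1, 8, 10, 11, 12, 13], requiring 5 comparisons. The merge step runs in O(n) time where n is the total number of elements.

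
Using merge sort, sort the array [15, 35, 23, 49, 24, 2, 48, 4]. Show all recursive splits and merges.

Merge sort trace:

Split: [15, 35, 23, 49, 24, 2, 48, 4] -> [15, 35, 23, 49] and [24, 2, 48, 4]
  Split: [15, 35, 23, 49] -> [15, 35] and [23, 49]
    Split: [15, 35] -> [15] and [35]
    Merge: [15] + [35] -> [15, 35]
    Split: [23, 49] -> [23] and [49]
    Merge: [23] + [49] -> [23, 49]
  Merge: [15, 35] + [23, 49] -> [15, 23, 35, 49]
  Split: [24, 2, 48, 4] -> [24, 2] and [48, 4]
    Split: [24, 2] -> [24] and [2]
    Merge: [24] + [2] -> [2, 24]
    Split: [48, 4] -> [48] and [4]
    Merge: [48] + [4] -> [4, 48]
  Merge: [2, 24] + [4, 48] -> [2, 4, 24, 48]
Merge: [15, 23, 35, 49] + [2, 4, 24, 48] -> [2, 4, 15, 23, 24, 35, 48, 49]

Final sorted array: [2, 4, 15, 23, 24, 35, 48, 49]

The merge sort proceeds by recursively splitting the array and merging sorted halves.
After all merges, the sorted array is [2, 4, 15, 23, 24, 35, 48, 49].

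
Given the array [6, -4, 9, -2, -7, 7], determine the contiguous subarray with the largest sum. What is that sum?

Using Kadane's algorithm on [6, -4, 9, -2, -7, 7]:

Scanning through the array:
Position 1 (value -4): max_ending_here = 2, max_so_far = 6
Position 2 (value 9): max_ending_here = 11, max_so_far = 11
Position 3 (value -2): max_ending_here = 9, max_so_far = 11
Position 4 (value -7): max_ending_here = 2, max_so_far = 11
Position 5 (value 7): max_ending_here = 9, max_so_far = 11

Maximum subarray: [6, -4, 9]
Maximum sum: 11

The maximum subarray is [6, -4, 9] with sum 11. This subarray runs from index 0 to index 2.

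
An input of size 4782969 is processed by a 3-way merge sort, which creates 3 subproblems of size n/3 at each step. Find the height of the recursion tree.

For divide and conquer with division factor 3:

Problem sizes at each level:
Level 0: 4782969
Level 1: 1594323
Level 2: 531441
Level 3: 177147
Level 4: 59049
Level 5: 19683
Level 6: 6561
Level 7: 2187
Level 8: 729
Level 9: 243
Level 10: 81
Level 11: 27
Level 12: 9
Level 13: 3
Level 14: 1

The root is level 0 and the size-1 base case is level 14 (the tree spans levels 0 through 14, i.e. 15 levels counting the root), so the depth is the number of divisions: log_3(4782969) = 14

The recursion tree depth is log_3(4782969) = 14. At each level, the problem size is divided by 3, so it takes 14 divisions to reduce to a base case of size 1. The algorithm makes 3 recursive calls at each level.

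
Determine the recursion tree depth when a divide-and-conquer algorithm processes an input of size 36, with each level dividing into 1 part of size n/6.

For divide and conquer with division factor 6:

Problem sizes at each level:
Level 0: 36
Level 1: 6
Level 2: 1

The root is level 0 and the size-1 base case is level 2 (the tree spans levels 0 through 2, i.e. 3 levels counting the root), so the depth is the number of divisions: log_6(36) = 2

The recursion tree depth is log_6(36) = 2. At each level, the problem size is divided by 6, so it takes 2 divisions to reduce to a base case of size 1. The algorithm makes 1 recursive call at each level.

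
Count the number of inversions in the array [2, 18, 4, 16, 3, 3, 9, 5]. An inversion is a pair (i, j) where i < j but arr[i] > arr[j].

Finding inversions in [2, 18, 4, 16, 3, 3, 9, 5]:

(1, 2): arr[1]=18 > arr[2]=4
(1, 3): arr[1]=18 > arr[3]=16
(1, 4): arr[1]=18 > arr[4]=3
(1, 5): arr[1]=18 > arr[5]=3
(1, 6): arr[1]=18 > arr[6]=9
(1, 7): arr[1]=18 > arr[7]=5
(2, 4): arr[2]=4 > arr[4]=3
(2, 5): arr[2]=4 > arr[5]=3
(3, 4): arr[3]=16 > arr[4]=3
(3, 5): arr[3]=16 > arr[5]=3
(3, 6): arr[3]=16 > arr[6]=9
(3, 7): arr[3]=16 > arr[7]=5
(6, 7): arr[6]=9 > arr[7]=5

Total inversions: 13

The array has 13 inversion(s): (1,2), (1,3), (1,4), (1,5), (1,6), (1,7), (2,4), (2,5), (3,4), (3,5), (3,6), (3,7), (6,7). Each pair (i,j) satisfies i < j and arr[i] > arr[j].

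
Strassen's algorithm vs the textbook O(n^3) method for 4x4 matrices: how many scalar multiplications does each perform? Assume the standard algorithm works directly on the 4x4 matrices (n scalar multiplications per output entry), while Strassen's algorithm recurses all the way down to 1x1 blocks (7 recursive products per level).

Matrix multiplication for 4x4 matrices:

Standard algorithm: 4^3 = 64 multiplications
Strassen's algorithm: 7^(log2(4)) = 7^2 = 49 multiplications
Savings: 64 - 49 = 15 multiplications

Standard: 64 multiplications (4^3). Strassen: 49 multiplications (7^2). Strassen reduces 8 recursive multiplications to 7 at each level.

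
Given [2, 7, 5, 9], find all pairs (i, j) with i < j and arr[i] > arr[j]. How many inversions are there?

Finding inversions in [2, 7, 5, 9]:

(1, 2): arr[1]=7 > arr[2]=5

Total inversions: 1

The array has 1 inversion(s): (1,2). Each pair (i,j) satisfies i < j and arr[i] > arr[j].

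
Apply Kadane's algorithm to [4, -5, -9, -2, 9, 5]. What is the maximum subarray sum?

Using Kadane's algorithm on [4, -5, -9, -2, 9, 5]:

Scanning through the array:
Position 1 (value -5): max_ending_here = -1, max_so_far = 4
Position 2 (value -9): max_ending_here = -9, max_so_far = 4
Position 3 (value -2): max_ending_here = -2, max_so_far = 4
Position 4 (value 9): max_ending_here = 9, max_so_far = 9
Position 5 (value 5): max_ending_here = 14, max_so_far = 14

Maximum subarray: [9, 5]
Maximum sum: 14

The maximum subarray is [9, 5] with sum 14. This subarray runs from index 4 to index 5.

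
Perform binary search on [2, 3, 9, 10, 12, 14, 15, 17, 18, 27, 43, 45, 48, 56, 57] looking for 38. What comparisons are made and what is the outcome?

Binary search for 38 in [2, 3, 9, 10, 12, 14, 15, 17, 18, 27, 43, 45, 48, 56, 57]:

lo=0, hi=14, mid=7, arr[mid]=17 -> 17 < 38, search right half
lo=8, hi=14, mid=11, arr[mid]=45 -> 45 > 38, search left half
lo=8, hi=10, mid=9, arr[mid]=27 -> 27 < 38, search right half
lo=10, hi=10, mid=10, arr[mid]=43 -> 43 > 38, search left half
lo=10 > hi=9, target 38 not found

Binary search determines that 38 is not in the array after 4 comparisons. The search space was exhausted without finding the target.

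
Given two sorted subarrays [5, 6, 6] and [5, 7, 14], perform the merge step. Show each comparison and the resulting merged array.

Merging process:

Compare 5 vs 5: take 5 from left. Merged: [5]
Compare 6 vs 5: take 5 from right. Merged: [5, 5]
Compare 6 vs 7: take 6 from left. Merged: [5, 5, 6]
Compare 6 vs 7: take 6 from left. Merged: [5, 5, 6, 6]
Append remaining from right: [7, 14]. Merged: [5, 5, 6, 6, 7, 14]

Final merged array: [5, 5, 6, 6, 7, 14]
Total comparisons: 4

The merged array is [5, 5, 6, 6, 7, 14], requiring 4 comparisons. The merge step runs in O(n) time where n is the total number of elements.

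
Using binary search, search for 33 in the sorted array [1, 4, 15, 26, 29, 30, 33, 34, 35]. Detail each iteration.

Binary search for 33 in [1, 4, 15, 26, 29, 30, 33, 34, 35]:

lo=0, hi=8, mid=4, arr[mid]=29 -> 29 < 33, search right half
lo=5, hi=8, mid=6, arr[mid]=33 -> Found target at index 6!

Binary search finds 33 at index 6 after 2 comparisons. The search repeatedly halves the search space by comparing with the middle element.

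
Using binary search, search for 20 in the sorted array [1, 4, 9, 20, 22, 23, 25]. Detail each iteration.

Binary search for 20 in [1, 4, 9, 20, 22, 23, 25]:

lo=0, hi=6, mid=3, arr[mid]=20 -> Found target at index 3!

Binary search finds 20 at index 3 after 1 comparisons. The search repeatedly halves the search space by comparing with the middle element.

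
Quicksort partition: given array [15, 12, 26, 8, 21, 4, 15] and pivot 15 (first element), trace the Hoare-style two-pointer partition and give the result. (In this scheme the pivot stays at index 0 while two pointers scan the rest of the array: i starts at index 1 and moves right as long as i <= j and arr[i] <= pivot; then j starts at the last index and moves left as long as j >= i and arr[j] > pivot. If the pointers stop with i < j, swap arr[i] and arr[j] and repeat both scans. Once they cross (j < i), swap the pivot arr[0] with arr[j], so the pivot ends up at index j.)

Hoare-style two-pointer partition with pivot = 15:

Initial array: [15, 12, 26, 8, 21, 4, 15]

Pointers start at i = 1, j = 6.
i stops at index 2 (arr[2]=26 > 15), j stops at index 6 (arr[6]=15 <= 15): swap arr[2] and arr[6], array becomes [15, 12, 15, 8, 21, 4, 26]
i stops at index 4 (arr[4]=21 > 15), j stops at index 5 (arr[5]=4 <= 15): swap arr[4] and arr[5], array becomes [15, 12, 15, 8, 4, 21, 26]
i ends at 5, j ends at 4: the pointers have crossed (j < i), so scanning stops.

Swap pivot arr[0] with arr[4] to place pivot at position 4: [4, 12, 15, 8, 15, 21, 26]
Pivot position: 4

After partitioning with pivot 15, the array becomes [4, 12, 15, 8, 15, 21, 26]. The pivot is placed at index 4. All elements to the left of the pivot are <= 15, and all elements to the right are > 15.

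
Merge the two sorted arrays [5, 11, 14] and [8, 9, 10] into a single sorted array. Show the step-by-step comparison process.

Merging process:

Compare 5 vs 8: take 5 from left. Merged: [5]
Compare 11 vs 8: take 8 from right. Merged: [5, 8]
Compare 11 vs 9: take 9 from right. Merged: [5, 8, 9]
Compare 11 vs 10: take 10 from right. Merged: [5, 8, 9, 10]
Append remaining from left: [11, 14]. Merged: [5, 8, 9, 10, 11, 14]

Final merged array: [5, 8, 9, 10, 11, 14]
Total comparisons: 4

The merged array is [5, 8, 9, 10, 11, 14], requiring 4 comparisons. The merge step runs in O(n) time where n is the total number of elements.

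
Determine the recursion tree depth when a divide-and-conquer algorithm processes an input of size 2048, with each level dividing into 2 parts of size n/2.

For divide and conquer with division factor 2:

Problem sizes at each level:
Level 0: 2048
Level 1: 1024
Level 2: 512
Level 3: 256
Level 4: 128
Level 5: 64
Level 6: 32
Level 7: 16
Level 8: 8
Level 9: 4
Level 10: 2
Level 11: 1

The root is level 0 and the size-1 base case is level 11 (the tree spans levels 0 through 11, i.e. 12 levels counting the root), so the depth is the number of divisions: log_2(2048) = 11

The recursion tree depth is log_2(2048) = 11. At each level, the problem size is divided by 2, so it takes 11 divisions to reduce to a base case of size 1. The algorithm makes 2 recursive calls at each level.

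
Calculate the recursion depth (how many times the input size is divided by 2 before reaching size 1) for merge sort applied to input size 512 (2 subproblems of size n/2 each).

For divide and conquer with division factor 2:

Problem sizes at each level:
Level 0: 512
Level 1: 256
Level 2: 128
Level 3: 64
Level 4: 32
Level 5: 16
Level 6: 8
Level 7: 4
Level 8: 2
Level 9: 1

The root is level 0 and the size-1 base case is level 9 (the tree spans levels 0 through 9, i.e. 10 levels counting the root), so the depth is the number of divisions: log_2(512) = 9

The recursion tree depth is log_2(512) = 9. At each level, the problem size is divided by 2, so it takes 9 divisions to reduce to a base case of size 1. The algorithm makes 2 recursive calls at each level.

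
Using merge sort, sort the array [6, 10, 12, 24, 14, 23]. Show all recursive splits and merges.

Merge sort trace:

Split: [6, 10, 12, 24, 14, 23] -> [6, 10, 12] and [24, 14, 23]
  Split: [6, 10, 12] -> [6] and [10, 12]
    Split: [10, 12] -> [10] and [12]
    Merge: [10] + [12] -> [10, 12]
  Merge: [6] + [10, 12] -> [6, 10, 12]
  Split: [24, 14, 23] -> [24] and [14, 23]
    Split: [14, 23] -> [14] and [23]
    Merge: [14] + [23] -> [14, 23]
  Merge: [24] + [14, 23] -> [14, 23, 24]
Merge: [6, 10, 12] + [14, 23, 24] -> [6, 10, 12, 14, 23, 24]

Final sorted array: [6, 10, 12, 14, 23, 24]

The merge sort proceeds by recursively splitting the array and merging sorted halves.
After all merges, the sorted array is [6, 10, 12, 14, 23, 24].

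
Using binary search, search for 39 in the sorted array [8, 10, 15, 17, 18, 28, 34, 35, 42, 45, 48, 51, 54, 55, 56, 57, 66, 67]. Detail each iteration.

Binary search for 39 in [8, 10, 15, 17, 18, 28, 34, 35, 42, 45, 48, 51, 54, 55, 56, 57, 66, 67]:

lo=0, hi=17, mid=8, arr[mid]=42 -> 42 > 39, search left half
lo=0, hi=7, mid=3, arr[mid]=17 -> 17 < 39, search right half
lo=4, hi=7, mid=5, arr[mid]=28 -> 28 < 39, search right half
lo=6, hi=7, mid=6, arr[mid]=34 -> 34 < 39, search right half
lo=7, hi=7, mid=7, arr[mid]=35 -> 35 < 39, search right half
lo=8 > hi=7, target 39 not found

Binary search determines that 39 is not in the array after 5 comparisons. The search space was exhausted without finding the target.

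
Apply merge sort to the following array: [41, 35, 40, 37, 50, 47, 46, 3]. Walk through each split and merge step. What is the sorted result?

Merge sort trace:

Split: [41, 35, 40, 37, 50, 47, 46, 3] -> [41, 35, 40, 37] and [50, 47, 46, 3]
  Split: [41, 35, 40, 37] -> [41, 35] and [40, 37]
    Split: [41, 35] -> [41] and [35]
    Merge: [41] + [35] -> [35, 41]
    Split: [40, 37] -> [40] and [37]
    Merge: [40] + [37] -> [37, 40]
  Merge: [35, 41] + [37, 40] -> [35, 37, 40, 41]
  Split: [50, 47, 46, 3] -> [50, 47] and [46, 3]
    Split: [50, 47] -> [50] and [47]
    Merge: [50] + [47] -> [47, 50]
    Split: [46, 3] -> [46] and [3]
    Merge: [46] + [3] -> [3, 46]
  Merge: [47, 50] + [3, 46] -> [3, 46, 47, 50]
Merge: [35, 37, 40, 41] + [3, 46, 47, 50] -> [3, 35, 37, 40, 41, 46, 47, 50]

Final sorted array: [3, 35, 37, 40, 41, 46, 47, 50]

The merge sort proceeds by recursively splitting the array and merging sorted halves.
After all merges, the sorted array is [3, 35, 37, 40, 41, 46, 47, 50].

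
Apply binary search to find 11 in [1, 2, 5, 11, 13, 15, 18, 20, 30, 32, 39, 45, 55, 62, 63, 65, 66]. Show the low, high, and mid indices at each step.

Binary search for 11 in [1, 2, 5, 11, 13, 15, 18, 20, 30, 32, 39, 45, 55, 62, 63, 65, 66]:

lo=0, hi=16, mid=8, arr[mid]=30 -> 30 > 11, search left half
lo=0, hi=7, mid=3, arr[mid]=11 -> Found target at index 3!

Binary search finds 11 at index 3 after 2 comparisons. The search repeatedly halves the search space by comparing with the middle element.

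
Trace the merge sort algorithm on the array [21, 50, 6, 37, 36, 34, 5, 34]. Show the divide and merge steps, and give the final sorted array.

Merge sort trace:

Split: [21, 50, 6, 37, 36, 34, 5, 34] -> [21, 50, 6, 37] and [36, 34, 5, 34]
  Split: [21, 50, 6, 37] -> [21, 50] and [6, 37]
    Split: [21, 50] -> [21] and [50]
    Merge: [21] + [50] -> [21, 50]
    Split: [6, 37] -> [6] and [37]
    Merge: [6] + [37] -> [6, 37]
  Merge: [21, 50] + [6, 37] -> [6, 21, 37, 50]
  Split: [36, 34, 5, 34] -> [36, 34] and [5, 34]
    Split: [36, 34] -> [36] and [34]
    Merge: [36] + [34] -> [34, 36]
    Split: [5, 34] -> [5] and [34]
    Merge: [5] + [34] -> [5, 34]
  Merge: [34, 36] + [5, 34] -> [5, 34, 34, 36]
Merge: [6, 21, 37, 50] + [5, 34, 34, 36] -> [5, 6, 21, 34, 34, 36, 37, 50]

Final sorted array: [5, 6, 21, 34, 34, 36, 37, 50]

The merge sort proceeds by recursively splitting the array and merging sorted halves.
After all merges, the sorted array is [5, 6, 21, 34, 34, 36, 37, 50].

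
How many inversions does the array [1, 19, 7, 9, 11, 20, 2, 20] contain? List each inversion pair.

Finding inversions in [1, 19, 7, 9, 11, 20, 2, 20]:

(1, 2): arr[1]=19 > arr[2]=7
(1, 3): arr[1]=19 > arr[3]=9
(1, 4): arr[1]=19 > arr[4]=11
(1, 6): arr[1]=19 > arr[6]=2
(2, 6): arr[2]=7 > arr[6]=2
(3, 6): arr[3]=9 > arr[6]=2
(4, 6): arr[4]=11 > arr[6]=2
(5, 6): arr[5]=20 > arr[6]=2

Total inversions: 8

The array has 8 inversion(s): (1,2), (1,3), (1,4), (1,6), (2,6), (3,6), (4,6), (5,6). Each pair (i,j) satisfies i < j and arr[i] > arr[j].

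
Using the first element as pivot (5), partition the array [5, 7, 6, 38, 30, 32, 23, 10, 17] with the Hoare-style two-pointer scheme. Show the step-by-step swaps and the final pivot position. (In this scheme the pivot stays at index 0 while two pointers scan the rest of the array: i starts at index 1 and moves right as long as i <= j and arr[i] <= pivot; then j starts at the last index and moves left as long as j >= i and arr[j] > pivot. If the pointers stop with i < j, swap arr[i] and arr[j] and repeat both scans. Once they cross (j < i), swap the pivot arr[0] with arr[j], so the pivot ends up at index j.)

Hoare-style two-pointer partition with pivot = 5:

Initial array: [5, 7, 6, 38, 30, 32, 23, 10, 17]

Pointers start at i = 1, j = 8.
i ends at 1, j ends at 0: the pointers have crossed (j < i), so scanning stops.

j = 0, so swapping arr[0] with arr[j] leaves the pivot at position 0: [5, 7, 6, 38, 30, 32, 23, 10, 17]
Pivot position: 0

After partitioning with pivot 5, the array becomes [5, 7, 6, 38, 30, 32, 23, 10, 17]. The pivot is placed at index 0. All elements to the left of the pivot are <= 5, and all elements to the right are > 5.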